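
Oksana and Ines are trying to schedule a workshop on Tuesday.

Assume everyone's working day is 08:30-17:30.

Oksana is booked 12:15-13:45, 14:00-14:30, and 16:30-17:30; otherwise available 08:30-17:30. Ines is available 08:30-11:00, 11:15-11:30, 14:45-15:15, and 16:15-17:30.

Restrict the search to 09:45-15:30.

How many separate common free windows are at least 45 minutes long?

Oksana free within 08:30–17:30: 08:30–12:15, 13:45–14:00, 14:30–16:30.
Oksana ∩ Ines: 08:30–11:00, 11:15–11:30, 14:45–15:15, 16:15–16:30.
Restricted to 09:45–15:30: 09:45–11:00, 11:15–11:30, 14:45–15:15.
Windows ≥ 45 min: 09:45–11:00.
That's 1 window.

1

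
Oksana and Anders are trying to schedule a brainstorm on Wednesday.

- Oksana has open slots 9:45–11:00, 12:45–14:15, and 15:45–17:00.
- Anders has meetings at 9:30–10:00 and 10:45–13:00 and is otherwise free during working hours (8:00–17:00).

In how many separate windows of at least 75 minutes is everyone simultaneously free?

2

Anders free within 08:00–17:00: 08:00–09:30, 10:00–10:45, 13:00–17:00.
Oksana ∩ Anders: 10:00–10:45, 13:00–14:15, 15:45–17:00.
Windows ≥ 75 min: 13:00–14:15, 15:45–17:00.
That's 2 windows.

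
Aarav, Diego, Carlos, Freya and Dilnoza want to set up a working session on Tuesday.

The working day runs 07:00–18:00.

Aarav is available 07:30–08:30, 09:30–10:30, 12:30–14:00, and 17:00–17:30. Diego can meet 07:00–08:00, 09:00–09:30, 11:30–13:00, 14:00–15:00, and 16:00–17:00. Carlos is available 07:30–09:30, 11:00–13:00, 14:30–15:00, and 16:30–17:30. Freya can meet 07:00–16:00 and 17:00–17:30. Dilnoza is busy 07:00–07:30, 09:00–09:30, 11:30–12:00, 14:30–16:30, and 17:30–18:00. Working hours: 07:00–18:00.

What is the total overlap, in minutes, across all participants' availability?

Dilnoza free within 07:00–18:00: 07:30–09:00, 09:30–11:30, 12:00–14:30, 16:30–17:30.
Aarav ∩ Diego: 07:30–08:00, 12:30–13:00.
Aarav ∩ Diego ∩ Carlos: 07:30–08:00, 12:30–13:00.
Aarav ∩ Diego ∩ Carlos ∩ Freya: 07:30–08:00, 12:30–13:00.
Aarav ∩ Diego ∩ Carlos ∩ Freya ∩ Dilnoza: 07:30–08:00, 12:30–13:00.
Total common minutes: 30 + 30 = 60.

60 minutes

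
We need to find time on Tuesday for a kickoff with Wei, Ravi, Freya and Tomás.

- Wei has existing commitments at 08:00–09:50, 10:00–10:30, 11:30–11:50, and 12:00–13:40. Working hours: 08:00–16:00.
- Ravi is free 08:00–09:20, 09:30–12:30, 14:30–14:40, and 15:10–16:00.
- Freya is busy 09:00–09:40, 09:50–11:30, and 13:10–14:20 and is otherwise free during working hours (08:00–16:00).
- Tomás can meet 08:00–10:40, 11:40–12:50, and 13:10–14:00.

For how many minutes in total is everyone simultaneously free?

10 minutes

Wei free within 08:00–16:00: 09:50–10:00, 10:30–11:30, 11:50–12:00, 13:40–16:00.
Freya free within 08:00–16:00: 08:00–09:00, 09:40–09:50, 11:30–13:10, 14:20–16:00.
Wei ∩ Ravi: 09:50–10:00, 10:30–11:30, 11:50–12:00, 14:30–14:40, 15:10–16:00.
Wei ∩ Ravi ∩ Freya: 11:50–12:00, 14:30–14:40, 15:10–16:00.
Wei ∩ Ravi ∩ Freya ∩ Tomás: 11:50–12:00.
Total common minutes: 10.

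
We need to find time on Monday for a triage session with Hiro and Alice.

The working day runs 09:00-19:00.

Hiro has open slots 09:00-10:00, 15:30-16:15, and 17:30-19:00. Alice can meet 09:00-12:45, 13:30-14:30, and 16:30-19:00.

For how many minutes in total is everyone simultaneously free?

150 minutes

Hiro ∩ Alice: 09:00–10:00, 17:30–19:00.
Total common minutes: 60 + 90 = 150.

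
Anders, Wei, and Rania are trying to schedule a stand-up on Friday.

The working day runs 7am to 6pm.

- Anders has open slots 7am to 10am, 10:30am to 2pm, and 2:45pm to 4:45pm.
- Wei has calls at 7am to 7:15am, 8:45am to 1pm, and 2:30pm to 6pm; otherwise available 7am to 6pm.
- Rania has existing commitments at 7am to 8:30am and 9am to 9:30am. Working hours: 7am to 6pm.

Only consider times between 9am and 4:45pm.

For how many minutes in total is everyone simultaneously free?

60 minutes

Wei free within 07:00–18:00: 07:15–08:45, 13:00–14:30.
Rania free within 07:00–18:00: 08:30–09:00, 09:30–18:00.
Anders ∩ Wei: 07:15–08:45, 13:00–14:00.
Anders ∩ Wei ∩ Rania: 08:30–08:45, 13:00–14:00.
Restricted to 09:00–16:45: 13:00–14:00.
Total common minutes: 60.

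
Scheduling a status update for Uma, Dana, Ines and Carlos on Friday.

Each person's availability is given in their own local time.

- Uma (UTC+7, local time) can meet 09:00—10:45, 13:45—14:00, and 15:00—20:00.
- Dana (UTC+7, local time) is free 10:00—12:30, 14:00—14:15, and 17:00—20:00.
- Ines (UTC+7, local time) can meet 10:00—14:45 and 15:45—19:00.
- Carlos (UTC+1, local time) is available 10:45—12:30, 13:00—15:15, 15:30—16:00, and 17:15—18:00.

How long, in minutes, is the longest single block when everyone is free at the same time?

90 minutes

Uma → UTC: 02:00–03:45, 06:45–07:00, 08:00–13:00.
Dana → UTC: 03:00–05:30, 07:00–07:15, 10:00–13:00.
Ines → UTC: 03:00–07:45, 08:45–12:00.
Carlos → UTC: 09:45–11:30, 12:00–14:15, 14:30–15:00, 16:15–17:00.
Uma ∩ Dana: 03:00–03:45, 10:00–13:00.
Uma ∩ Dana ∩ Ines: 03:00–03:45, 10:00–12:00.
Uma ∩ Dana ∩ Ines ∩ Carlos: 10:00–11:30.
Single common window of 90 minutes.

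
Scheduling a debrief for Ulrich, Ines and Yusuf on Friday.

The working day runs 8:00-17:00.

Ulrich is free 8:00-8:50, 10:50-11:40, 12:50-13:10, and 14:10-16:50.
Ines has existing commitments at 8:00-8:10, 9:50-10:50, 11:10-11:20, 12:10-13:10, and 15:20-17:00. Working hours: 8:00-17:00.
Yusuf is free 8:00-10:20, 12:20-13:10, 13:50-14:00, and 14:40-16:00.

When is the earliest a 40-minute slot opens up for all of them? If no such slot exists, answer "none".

Ines free within 08:00–17:00: 08:10–09:50, 10:50–11:10, 11:20–12:10, 13:10–15:20.
Ulrich ∩ Ines: 08:10–08:50, 10:50–11:10, 11:20–11:40, 14:10–15:20.
Ulrich ∩ Ines ∩ Yusuf: 08:10–08:50, 14:40–15:20.
Windows ≥ 40 min: 08:10–08:50, 14:40–15:20.
Earliest such window starts at 08:10.

08:10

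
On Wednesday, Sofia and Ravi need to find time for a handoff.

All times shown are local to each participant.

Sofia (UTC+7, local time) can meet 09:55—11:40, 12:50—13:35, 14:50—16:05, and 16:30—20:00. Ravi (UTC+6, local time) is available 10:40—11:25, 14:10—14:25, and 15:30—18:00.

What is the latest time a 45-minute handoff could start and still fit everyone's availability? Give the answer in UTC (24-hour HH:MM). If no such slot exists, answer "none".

11:15

Sofia → UTC: 02:55–04:40, 05:50–06:35, 07:50–09:05, 09:30–13:00.
Ravi → UTC: 04:40–05:25, 08:10–08:25, 09:30–12:00.
Sofia ∩ Ravi: 08:10–08:25, 09:30–12:00.
Windows ≥ 45 min: 09:30–12:00.
Latest start in the last window 09:30–12:00 is 12:00 − 45 min = 11:15.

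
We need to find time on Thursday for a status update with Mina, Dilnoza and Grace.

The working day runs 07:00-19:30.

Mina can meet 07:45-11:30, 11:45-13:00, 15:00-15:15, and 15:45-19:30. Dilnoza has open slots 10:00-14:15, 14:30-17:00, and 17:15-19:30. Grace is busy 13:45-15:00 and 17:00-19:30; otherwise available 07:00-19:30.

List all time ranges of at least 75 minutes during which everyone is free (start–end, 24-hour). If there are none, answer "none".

Grace free within 07:00–19:30: 07:00–13:45, 15:00–17:00.
Mina ∩ Dilnoza: 10:00–11:30, 11:45–13:00, 15:00–15:15, 15:45–17:00, 17:15–19:30.
Mina ∩ Dilnoza ∩ Grace: 10:00–11:30, 11:45–13:00, 15:00–15:15, 15:45–17:00.
Windows ≥ 75 min: 10:00–11:30, 11:45–13:00, 15:45–17:00.

10:00–11:30, 11:45–13:00, 15:45–17:00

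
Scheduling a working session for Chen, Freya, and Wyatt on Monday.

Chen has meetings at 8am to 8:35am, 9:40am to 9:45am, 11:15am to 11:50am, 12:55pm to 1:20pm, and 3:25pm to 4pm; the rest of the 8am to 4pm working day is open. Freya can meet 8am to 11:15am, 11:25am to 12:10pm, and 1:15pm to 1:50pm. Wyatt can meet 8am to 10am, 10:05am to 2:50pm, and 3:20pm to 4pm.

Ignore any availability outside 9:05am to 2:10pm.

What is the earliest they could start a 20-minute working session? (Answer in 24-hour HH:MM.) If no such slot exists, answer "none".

09:05

Chen free within 08:00–16:00: 08:35–09:40, 09:45–11:15, 11:50–12:55, 13:20–15:25.
Chen ∩ Freya: 08:35–09:40, 09:45–11:15, 11:50–12:10, 13:20–13:50.
Chen ∩ Freya ∩ Wyatt: 08:35–09:40, 09:45–10:00, 10:05–11:15, 11:50–12:10, 13:20–13:50.
Restricted to 09:05–14:10: 09:05–09:40, 09:45–10:00, 10:05–11:15, 11:50–12:10, 13:20–13:50.
Windows ≥ 20 min: 09:05–09:40, 10:05–11:15, 11:50–12:10, 13:20–13:50.
Earliest such window starts at 09:05.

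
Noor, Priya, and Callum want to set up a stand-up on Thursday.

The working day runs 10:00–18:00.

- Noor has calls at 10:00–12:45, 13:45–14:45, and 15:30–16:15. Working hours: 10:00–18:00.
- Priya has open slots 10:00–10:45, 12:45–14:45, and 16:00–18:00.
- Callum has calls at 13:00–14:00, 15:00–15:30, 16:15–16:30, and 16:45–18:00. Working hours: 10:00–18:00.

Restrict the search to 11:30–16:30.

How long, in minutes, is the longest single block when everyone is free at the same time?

15 minutes

Noor free within 10:00–18:00: 12:45–13:45, 14:45–15:30, 16:15–18:00.
Callum free within 10:00–18:00: 10:00–13:00, 14:00–15:00, 15:30–16:15, 16:30–16:45.
Noor ∩ Priya: 12:45–13:45, 16:15–18:00.
Noor ∩ Priya ∩ Callum: 12:45–13:00, 16:30–16:45.
Restricted to 11:30–16:30: 12:45–13:00.
Single common window of 15 minutes.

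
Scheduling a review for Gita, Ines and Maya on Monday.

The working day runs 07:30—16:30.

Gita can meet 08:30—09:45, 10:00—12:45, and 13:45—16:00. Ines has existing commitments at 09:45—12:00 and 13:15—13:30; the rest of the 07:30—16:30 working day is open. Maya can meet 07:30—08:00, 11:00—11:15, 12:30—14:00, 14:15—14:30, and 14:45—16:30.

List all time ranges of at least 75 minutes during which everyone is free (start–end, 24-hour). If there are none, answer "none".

Ines free within 07:30–16:30: 07:30–09:45, 12:00–13:15, 13:30–16:30.
Gita ∩ Ines: 08:30–09:45, 12:00–12:45, 13:45–16:00.
Gita ∩ Ines ∩ Maya: 12:30–12:45, 13:45–14:00, 14:15–14:30, 14:45–16:00.
Windows ≥ 75 min: 14:45–16:00.

14:45–16:00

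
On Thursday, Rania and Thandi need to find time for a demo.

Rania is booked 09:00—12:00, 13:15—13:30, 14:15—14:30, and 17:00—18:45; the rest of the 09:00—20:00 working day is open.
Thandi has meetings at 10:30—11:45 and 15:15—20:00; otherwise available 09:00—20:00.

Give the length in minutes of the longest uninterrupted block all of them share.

75 minutes

Rania free within 09:00–20:00: 12:00–13:15, 13:30–14:15, 14:30–17:00, 18:45–20:00.
Thandi free within 09:00–20:00: 09:00–10:30, 11:45–15:15.
Rania ∩ Thandi: 12:00–13:15, 13:30–14:15, 14:30–15:15.
Common window lengths: 75, 45, 45 min; longest is 75.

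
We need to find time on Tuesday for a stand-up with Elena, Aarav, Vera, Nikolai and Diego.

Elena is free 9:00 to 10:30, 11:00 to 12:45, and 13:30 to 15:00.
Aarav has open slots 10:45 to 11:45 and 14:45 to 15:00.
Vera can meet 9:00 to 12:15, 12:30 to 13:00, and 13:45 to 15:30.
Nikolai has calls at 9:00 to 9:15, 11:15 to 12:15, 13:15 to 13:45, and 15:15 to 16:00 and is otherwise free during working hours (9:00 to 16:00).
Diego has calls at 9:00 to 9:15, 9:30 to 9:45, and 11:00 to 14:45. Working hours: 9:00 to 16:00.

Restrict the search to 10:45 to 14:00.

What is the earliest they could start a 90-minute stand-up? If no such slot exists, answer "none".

none

Nikolai free within 09:00–16:00: 09:15–11:15, 12:15–13:15, 13:45–15:15.
Diego free within 09:00–16:00: 09:15–09:30, 09:45–11:00, 14:45–16:00.
Elena ∩ Aarav: 11:00–11:45, 14:45–15:00.
Elena ∩ Aarav ∩ Vera: 11:00–11:45, 14:45–15:00.
Elena ∩ Aarav ∩ Vera ∩ Nikolai: 11:00–11:15, 14:45–15:00.
Elena ∩ Aarav ∩ Vera ∩ Nikolai ∩ Diego: 14:45–15:00.
Restricted to 10:45–14:00: (none).
Windows ≥ 90 min: (none).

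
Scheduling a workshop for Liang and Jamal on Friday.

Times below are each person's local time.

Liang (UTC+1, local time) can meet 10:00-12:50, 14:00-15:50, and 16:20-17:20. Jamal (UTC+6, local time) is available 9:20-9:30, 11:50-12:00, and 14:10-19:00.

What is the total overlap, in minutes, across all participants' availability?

170 minutes

Liang → UTC: 09:00–11:50, 13:00–14:50, 15:20–16:20.
Jamal → UTC: 03:20–03:30, 05:50–06:00, 08:10–13:00.
Liang ∩ Jamal: 09:00–11:50.
Total common minutes: 170.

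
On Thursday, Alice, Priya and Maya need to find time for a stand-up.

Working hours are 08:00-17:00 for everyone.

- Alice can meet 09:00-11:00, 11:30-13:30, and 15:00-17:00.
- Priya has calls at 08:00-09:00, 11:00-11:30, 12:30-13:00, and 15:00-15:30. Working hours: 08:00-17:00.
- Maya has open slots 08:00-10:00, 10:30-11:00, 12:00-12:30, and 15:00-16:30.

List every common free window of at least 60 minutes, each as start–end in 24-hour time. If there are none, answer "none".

09:00–10:00, 15:30–16:30

Priya free within 08:00–17:00: 09:00–11:00, 11:30–12:30, 13:00–15:00, 15:30–17:00.
Alice ∩ Priya: 09:00–11:00, 11:30–12:30, 13:00–13:30, 15:30–17:00.
Alice ∩ Priya ∩ Maya: 09:00–10:00, 10:30–11:00, 12:00–12:30, 15:30–16:30.
Windows ≥ 60 min: 09:00–10:00, 15:30–16:30.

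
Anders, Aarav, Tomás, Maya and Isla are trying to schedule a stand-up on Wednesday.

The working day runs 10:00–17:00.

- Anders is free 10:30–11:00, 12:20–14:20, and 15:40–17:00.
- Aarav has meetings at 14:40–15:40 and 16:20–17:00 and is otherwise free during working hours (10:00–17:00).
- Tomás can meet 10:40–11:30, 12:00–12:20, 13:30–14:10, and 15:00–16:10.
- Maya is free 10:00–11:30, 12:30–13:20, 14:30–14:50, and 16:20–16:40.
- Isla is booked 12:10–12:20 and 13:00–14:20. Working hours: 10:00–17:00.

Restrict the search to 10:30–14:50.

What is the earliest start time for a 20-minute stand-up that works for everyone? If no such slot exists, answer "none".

Aarav free within 10:00–17:00: 10:00–14:40, 15:40–16:20.
Isla free within 10:00–17:00: 10:00–12:10, 12:20–13:00, 14:20–17:00.
Anders ∩ Aarav: 10:30–11:00, 12:20–14:20, 15:40–16:20.
Anders ∩ Aarav ∩ Tomás: 10:40–11:00, 13:30–14:10, 15:40–16:10.
Anders ∩ Aarav ∩ Tomás ∩ Maya: 10:40–11:00.
Anders ∩ Aarav ∩ Tomás ∩ Maya ∩ Isla: 10:40–11:00.
Restricted to 10:30–14:50: 10:40–11:00.
Windows ≥ 20 min: 10:40–11:00.
Earliest such window starts at 10:40.

10:40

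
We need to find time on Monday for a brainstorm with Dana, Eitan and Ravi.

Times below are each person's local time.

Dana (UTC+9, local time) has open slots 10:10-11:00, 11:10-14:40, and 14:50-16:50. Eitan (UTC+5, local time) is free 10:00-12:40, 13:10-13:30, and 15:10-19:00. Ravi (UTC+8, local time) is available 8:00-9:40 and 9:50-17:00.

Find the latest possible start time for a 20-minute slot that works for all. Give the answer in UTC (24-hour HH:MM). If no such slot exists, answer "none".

Dana → UTC: 01:10–02:00, 02:10–05:40, 05:50–07:50.
Eitan → UTC: 05:00–07:40, 08:10–08:30, 10:10–14:00.
Ravi → UTC: 00:00–01:40, 01:50–09:00.
Dana ∩ Eitan: 05:00–05:40, 05:50–07:40.
Dana ∩ Eitan ∩ Ravi: 05:00–05:40, 05:50–07:40.
Windows ≥ 20 min: 05:00–05:40, 05:50–07:40.
Latest start in the last window 05:50–07:40 is 07:40 − 20 min = 07:20.

07:20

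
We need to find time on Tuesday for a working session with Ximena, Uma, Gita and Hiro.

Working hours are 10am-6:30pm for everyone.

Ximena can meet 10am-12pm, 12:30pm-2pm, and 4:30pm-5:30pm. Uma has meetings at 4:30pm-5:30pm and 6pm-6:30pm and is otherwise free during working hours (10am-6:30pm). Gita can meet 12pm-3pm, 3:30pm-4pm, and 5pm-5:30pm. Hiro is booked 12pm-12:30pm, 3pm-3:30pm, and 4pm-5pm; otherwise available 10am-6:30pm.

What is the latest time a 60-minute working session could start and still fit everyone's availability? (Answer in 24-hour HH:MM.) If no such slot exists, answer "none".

13:00

Uma free within 10:00–18:30: 10:00–16:30, 17:30–18:00.
Hiro free within 10:00–18:30: 10:00–12:00, 12:30–15:00, 15:30–16:00, 17:00–18:30.
Ximena ∩ Uma: 10:00–12:00, 12:30–14:00.
Ximena ∩ Uma ∩ Gita: 12:30–14:00.
Ximena ∩ Uma ∩ Gita ∩ Hiro: 12:30–14:00.
Windows ≥ 60 min: 12:30–14:00.
Latest start in the last window 12:30–14:00 is 14:00 − 60 min = 13:00.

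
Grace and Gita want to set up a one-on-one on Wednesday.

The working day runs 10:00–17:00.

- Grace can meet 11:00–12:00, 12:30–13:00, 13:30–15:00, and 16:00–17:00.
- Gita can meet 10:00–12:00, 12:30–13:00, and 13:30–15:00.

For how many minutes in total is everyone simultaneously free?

Grace ∩ Gita: 11:00–12:00, 12:30–13:00, 13:30–15:00.
Total common minutes: 60 + 30 + 90 = 180.

180 minutes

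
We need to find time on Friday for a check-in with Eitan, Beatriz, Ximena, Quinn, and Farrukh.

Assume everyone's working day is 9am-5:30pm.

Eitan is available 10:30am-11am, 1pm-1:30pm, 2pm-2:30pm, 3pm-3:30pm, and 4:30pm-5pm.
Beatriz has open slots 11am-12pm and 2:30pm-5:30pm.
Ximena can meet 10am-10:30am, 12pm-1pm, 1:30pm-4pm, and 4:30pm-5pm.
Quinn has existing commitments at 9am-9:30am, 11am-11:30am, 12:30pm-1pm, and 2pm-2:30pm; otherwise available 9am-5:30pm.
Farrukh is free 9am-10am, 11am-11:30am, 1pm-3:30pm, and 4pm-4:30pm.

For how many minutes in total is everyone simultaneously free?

30 minutes

Quinn free within 09:00–17:30: 09:30–11:00, 11:30–12:30, 13:00–14:00, 14:30–17:30.
Eitan ∩ Beatriz: 15:00–15:30, 16:30–17:00.
Eitan ∩ Beatriz ∩ Ximena: 15:00–15:30, 16:30–17:00.
Eitan ∩ Beatriz ∩ Ximena ∩ Quinn: 15:00–15:30, 16:30–17:00.
Eitan ∩ Beatriz ∩ Ximena ∩ Quinn ∩ Farrukh: 15:00–15:30.
Total common minutes: 30.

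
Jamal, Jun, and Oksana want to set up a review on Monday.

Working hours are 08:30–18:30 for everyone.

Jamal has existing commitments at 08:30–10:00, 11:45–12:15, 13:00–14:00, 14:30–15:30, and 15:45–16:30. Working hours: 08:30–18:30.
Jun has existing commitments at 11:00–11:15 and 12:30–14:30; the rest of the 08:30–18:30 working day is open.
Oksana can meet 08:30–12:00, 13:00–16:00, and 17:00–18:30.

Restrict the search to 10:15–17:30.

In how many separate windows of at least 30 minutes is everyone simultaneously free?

Jamal free within 08:30–18:30: 10:00–11:45, 12:15–13:00, 14:00–14:30, 15:30–15:45, 16:30–18:30.
Jun free within 08:30–18:30: 08:30–11:00, 11:15–12:30, 14:30–18:30.
Jamal ∩ Jun: 10:00–11:00, 11:15–11:45, 12:15–12:30, 15:30–15:45, 16:30–18:30.
Jamal ∩ Jun ∩ Oksana: 10:00–11:00, 11:15–11:45, 15:30–15:45, 17:00–18:30.
Restricted to 10:15–17:30: 10:15–11:00, 11:15–11:45, 15:30–15:45, 17:00–17:30.
Windows ≥ 30 min: 10:15–11:00, 11:15–11:45, 17:00–17:30.
That's 3 windows.

3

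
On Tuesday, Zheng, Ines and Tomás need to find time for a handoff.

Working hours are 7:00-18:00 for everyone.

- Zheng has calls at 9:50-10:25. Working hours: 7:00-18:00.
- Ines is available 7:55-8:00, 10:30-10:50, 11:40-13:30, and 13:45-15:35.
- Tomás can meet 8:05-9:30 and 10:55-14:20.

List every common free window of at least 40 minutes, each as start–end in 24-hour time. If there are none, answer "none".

11:40–13:30

Zheng free within 07:00–18:00: 07:00–09:50, 10:25–18:00.
Zheng ∩ Ines: 07:55–08:00, 10:30–10:50, 11:40–13:30, 13:45–15:35.
Zheng ∩ Ines ∩ Tomás: 11:40–13:30, 13:45–14:20.
Windows ≥ 40 min: 11:40–13:30.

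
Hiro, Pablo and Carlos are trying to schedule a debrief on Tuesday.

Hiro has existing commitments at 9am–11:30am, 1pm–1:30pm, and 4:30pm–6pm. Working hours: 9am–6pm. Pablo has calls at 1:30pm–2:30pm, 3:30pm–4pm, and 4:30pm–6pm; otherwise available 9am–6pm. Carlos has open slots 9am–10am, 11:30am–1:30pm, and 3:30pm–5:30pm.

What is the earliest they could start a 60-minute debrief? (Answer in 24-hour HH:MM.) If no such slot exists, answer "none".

11:30

Hiro free within 09:00–18:00: 11:30–13:00, 13:30–16:30.
Pablo free within 09:00–18:00: 09:00–13:30, 14:30–15:30, 16:00–16:30.
Hiro ∩ Pablo: 11:30–13:00, 14:30–15:30, 16:00–16:30.
Hiro ∩ Pablo ∩ Carlos: 11:30–13:00, 16:00–16:30.
Windows ≥ 60 min: 11:30–13:00.
Earliest such window starts at 11:30.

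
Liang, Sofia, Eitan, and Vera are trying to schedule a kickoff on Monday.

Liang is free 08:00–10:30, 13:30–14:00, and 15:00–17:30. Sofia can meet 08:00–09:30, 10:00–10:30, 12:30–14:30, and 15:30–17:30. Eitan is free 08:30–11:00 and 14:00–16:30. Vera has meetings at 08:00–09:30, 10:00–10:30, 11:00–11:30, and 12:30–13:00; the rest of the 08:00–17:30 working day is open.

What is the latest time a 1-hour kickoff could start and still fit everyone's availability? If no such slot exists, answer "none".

15:30

Vera free within 08:00–17:30: 09:30–10:00, 10:30–11:00, 11:30–12:30, 13:00–17:30.
Liang ∩ Sofia: 08:00–09:30, 10:00–10:30, 13:30–14:00, 15:30–17:30.
Liang ∩ Sofia ∩ Eitan: 08:30–09:30, 10:00–10:30, 15:30–16:30.
Liang ∩ Sofia ∩ Eitan ∩ Vera: 15:30–16:30.
Windows ≥ 60 min: 15:30–16:30.
Latest start in the last window 15:30–16:30 is 16:30 − 60 min = 15:30.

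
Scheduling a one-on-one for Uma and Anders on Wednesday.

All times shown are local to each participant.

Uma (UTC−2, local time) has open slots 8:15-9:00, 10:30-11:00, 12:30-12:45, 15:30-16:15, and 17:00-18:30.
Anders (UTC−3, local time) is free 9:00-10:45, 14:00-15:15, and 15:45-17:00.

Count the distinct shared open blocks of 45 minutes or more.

Uma → UTC: 10:15–11:00, 12:30–13:00, 14:30–14:45, 17:30–18:15, 19:00–20:30.
Anders → UTC: 12:00–13:45, 17:00–18:15, 18:45–20:00.
Uma ∩ Anders: 12:30–13:00, 17:30–18:15, 19:00–20:00.
Windows ≥ 45 min: 17:30–18:15, 19:00–20:00.
That's 2 windows.

2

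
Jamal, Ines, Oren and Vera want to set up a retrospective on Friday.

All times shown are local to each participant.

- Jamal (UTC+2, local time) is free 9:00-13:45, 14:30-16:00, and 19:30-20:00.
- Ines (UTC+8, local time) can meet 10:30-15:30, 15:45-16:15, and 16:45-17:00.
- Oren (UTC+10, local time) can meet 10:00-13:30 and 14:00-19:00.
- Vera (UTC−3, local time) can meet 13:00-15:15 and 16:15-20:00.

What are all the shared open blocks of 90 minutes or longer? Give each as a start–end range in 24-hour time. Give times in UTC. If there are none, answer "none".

Jamal → UTC: 07:00–11:45, 12:30–14:00, 17:30–18:00.
Ines → UTC: 02:30–07:30, 07:45–08:15, 08:45–09:00.
Oren → UTC: 00:00–03:30, 04:00–09:00.
Vera → UTC: 16:00–18:15, 19:15–23:00.
Jamal ∩ Ines: 07:00–07:30, 07:45–08:15, 08:45–09:00.
Jamal ∩ Ines ∩ Oren: 07:00–07:30, 07:45–08:15, 08:45–09:00.
Jamal ∩ Ines ∩ Oren ∩ Vera: (none).
Windows ≥ 90 min: (none).

none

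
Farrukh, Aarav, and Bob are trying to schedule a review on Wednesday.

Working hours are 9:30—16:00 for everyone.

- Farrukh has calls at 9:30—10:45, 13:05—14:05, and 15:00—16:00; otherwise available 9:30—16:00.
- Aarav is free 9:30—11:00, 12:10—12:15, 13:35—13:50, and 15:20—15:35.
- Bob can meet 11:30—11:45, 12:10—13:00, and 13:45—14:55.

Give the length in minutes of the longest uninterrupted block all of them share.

5 minutes

Farrukh free within 09:30–16:00: 10:45–13:05, 14:05–15:00.
Farrukh ∩ Aarav: 10:45–11:00, 12:10–12:15.
Farrukh ∩ Aarav ∩ Bob: 12:10–12:15.
Single common window of 5 minutes.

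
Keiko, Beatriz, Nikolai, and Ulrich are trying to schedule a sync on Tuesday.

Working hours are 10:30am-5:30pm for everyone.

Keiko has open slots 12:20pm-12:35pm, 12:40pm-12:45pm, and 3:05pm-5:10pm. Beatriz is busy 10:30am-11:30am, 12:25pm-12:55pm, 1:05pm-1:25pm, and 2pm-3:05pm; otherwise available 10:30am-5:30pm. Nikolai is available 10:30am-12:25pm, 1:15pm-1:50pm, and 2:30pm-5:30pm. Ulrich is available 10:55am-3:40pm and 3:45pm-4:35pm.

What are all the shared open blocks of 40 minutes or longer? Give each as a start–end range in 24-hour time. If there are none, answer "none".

Beatriz free within 10:30–17:30: 11:30–12:25, 12:55–13:05, 13:25–14:00, 15:05–17:30.
Keiko ∩ Beatriz: 12:20–12:25, 15:05–17:10.
Keiko ∩ Beatriz ∩ Nikolai: 12:20–12:25, 15:05–17:10.
Keiko ∩ Beatriz ∩ Nikolai ∩ Ulrich: 12:20–12:25, 15:05–15:40, 15:45–16:35.
Windows ≥ 40 min: 15:45–16:35.

15:45–16:35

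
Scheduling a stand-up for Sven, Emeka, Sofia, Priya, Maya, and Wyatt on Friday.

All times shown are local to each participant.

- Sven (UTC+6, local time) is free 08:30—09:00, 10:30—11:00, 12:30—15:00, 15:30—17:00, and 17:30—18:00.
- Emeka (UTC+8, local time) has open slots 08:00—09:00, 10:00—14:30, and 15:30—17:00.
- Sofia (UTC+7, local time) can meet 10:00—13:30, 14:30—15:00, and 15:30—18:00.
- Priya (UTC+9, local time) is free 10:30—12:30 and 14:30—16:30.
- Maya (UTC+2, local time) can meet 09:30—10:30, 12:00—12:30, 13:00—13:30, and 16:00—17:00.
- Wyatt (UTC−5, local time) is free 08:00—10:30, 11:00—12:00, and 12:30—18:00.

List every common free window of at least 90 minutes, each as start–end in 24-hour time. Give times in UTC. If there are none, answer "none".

none

Sven → UTC: 02:30–03:00, 04:30–05:00, 06:30–09:00, 09:30–11:00, 11:30–12:00.
Emeka → UTC: 00:00–01:00, 02:00–06:30, 07:30–09:00.
Sofia → UTC: 03:00–06:30, 07:30–08:00, 08:30–11:00.
Priya → UTC: 01:30–03:30, 05:30–07:30.
Maya → UTC: 07:30–08:30, 10:00–10:30, 11:00–11:30, 14:00–15:00.
Wyatt → UTC: 13:00–15:30, 16:00–17:00, 17:30–23:00.
Sven ∩ Emeka: 02:30–03:00, 04:30–05:00, 07:30–09:00.
Sven ∩ Emeka ∩ Sofia: 04:30–05:00, 07:30–08:00, 08:30–09:00.
Sven ∩ Emeka ∩ Sofia ∩ Priya: (none).
Sven ∩ Emeka ∩ Sofia ∩ Priya ∩ Maya: (none).
Sven ∩ Emeka ∩ Sofia ∩ Priya ∩ Maya ∩ Wyatt: (none).
Windows ≥ 90 min: (none).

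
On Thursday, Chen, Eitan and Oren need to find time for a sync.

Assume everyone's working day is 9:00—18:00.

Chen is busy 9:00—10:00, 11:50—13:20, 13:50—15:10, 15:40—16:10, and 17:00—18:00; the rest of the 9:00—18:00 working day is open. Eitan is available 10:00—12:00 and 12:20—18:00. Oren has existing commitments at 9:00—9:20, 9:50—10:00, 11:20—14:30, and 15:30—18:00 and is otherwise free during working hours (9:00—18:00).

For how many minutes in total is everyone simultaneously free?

Chen free within 09:00–18:00: 10:00–11:50, 13:20–13:50, 15:10–15:40, 16:10–17:00.
Oren free within 09:00–18:00: 09:20–09:50, 10:00–11:20, 14:30–15:30.
Chen ∩ Eitan: 10:00–11:50, 13:20–13:50, 15:10–15:40, 16:10–17:00.
Chen ∩ Eitan ∩ Oren: 10:00–11:20, 15:10–15:30.
Total common minutes: 80 + 20 = 100.

100 minutes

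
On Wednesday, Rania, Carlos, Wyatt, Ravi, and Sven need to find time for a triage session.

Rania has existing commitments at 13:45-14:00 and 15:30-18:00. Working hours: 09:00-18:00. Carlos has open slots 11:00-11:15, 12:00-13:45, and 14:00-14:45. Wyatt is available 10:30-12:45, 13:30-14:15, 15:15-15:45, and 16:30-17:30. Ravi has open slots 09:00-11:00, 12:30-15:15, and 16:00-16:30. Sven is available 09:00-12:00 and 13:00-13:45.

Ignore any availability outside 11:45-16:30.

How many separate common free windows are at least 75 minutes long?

Rania free within 09:00–18:00: 09:00–13:45, 14:00–15:30.
Rania ∩ Carlos: 11:00–11:15, 12:00–13:45, 14:00–14:45.
Rania ∩ Carlos ∩ Wyatt: 11:00–11:15, 12:00–12:45, 13:30–13:45, 14:00–14:15.
Rania ∩ Carlos ∩ Wyatt ∩ Ravi: 12:30–12:45, 13:30–13:45, 14:00–14:15.
Rania ∩ Carlos ∩ Wyatt ∩ Ravi ∩ Sven: 13:30–13:45.
Restricted to 11:45–16:30: 13:30–13:45.
Windows ≥ 75 min: (none).
That's 0 windows.

0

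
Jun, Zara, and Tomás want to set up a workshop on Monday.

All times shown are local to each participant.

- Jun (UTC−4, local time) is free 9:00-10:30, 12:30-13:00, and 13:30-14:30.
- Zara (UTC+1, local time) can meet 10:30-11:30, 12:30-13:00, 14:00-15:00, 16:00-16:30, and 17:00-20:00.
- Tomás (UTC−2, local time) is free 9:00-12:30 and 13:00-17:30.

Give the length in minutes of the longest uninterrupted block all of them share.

Jun → UTC: 13:00–14:30, 16:30–17:00, 17:30–18:30.
Zara → UTC: 09:30–10:30, 11:30–12:00, 13:00–14:00, 15:00–15:30, 16:00–19:00.
Tomás → UTC: 11:00–14:30, 15:00–19:30.
Jun ∩ Zara: 13:00–14:00, 16:30–17:00, 17:30–18:30.
Jun ∩ Zara ∩ Tomás: 13:00–14:00, 16:30–17:00, 17:30–18:30.
Common window lengths: 60, 30, 60 min; longest is 60.

60 minutes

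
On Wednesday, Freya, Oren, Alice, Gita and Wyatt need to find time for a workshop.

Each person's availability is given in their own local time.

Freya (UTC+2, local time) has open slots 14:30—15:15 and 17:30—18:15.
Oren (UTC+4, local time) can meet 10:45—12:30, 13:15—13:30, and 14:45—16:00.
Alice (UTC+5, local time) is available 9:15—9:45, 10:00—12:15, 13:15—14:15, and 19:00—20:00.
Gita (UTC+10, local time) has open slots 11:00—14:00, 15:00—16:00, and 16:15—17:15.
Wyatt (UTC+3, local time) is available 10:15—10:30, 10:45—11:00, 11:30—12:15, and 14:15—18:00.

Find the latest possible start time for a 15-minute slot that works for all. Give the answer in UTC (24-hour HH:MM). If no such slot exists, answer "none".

Freya → UTC: 12:30–13:15, 15:30–16:15.
Oren → UTC: 06:45–08:30, 09:15–09:30, 10:45–12:00.
Alice → UTC: 04:15–04:45, 05:00–07:15, 08:15–09:15, 14:00–15:00.
Gita → UTC: 01:00–04:00, 05:00–06:00, 06:15–07:15.
Wyatt → UTC: 07:15–07:30, 07:45–08:00, 08:30–09:15, 11:15–15:00.
Freya ∩ Oren: (none).
Freya ∩ Oren ∩ Alice: (none).
Freya ∩ Oren ∩ Alice ∩ Gita: (none).
Freya ∩ Oren ∩ Alice ∩ Gita ∩ Wyatt: (none).
Windows ≥ 15 min: (none).

none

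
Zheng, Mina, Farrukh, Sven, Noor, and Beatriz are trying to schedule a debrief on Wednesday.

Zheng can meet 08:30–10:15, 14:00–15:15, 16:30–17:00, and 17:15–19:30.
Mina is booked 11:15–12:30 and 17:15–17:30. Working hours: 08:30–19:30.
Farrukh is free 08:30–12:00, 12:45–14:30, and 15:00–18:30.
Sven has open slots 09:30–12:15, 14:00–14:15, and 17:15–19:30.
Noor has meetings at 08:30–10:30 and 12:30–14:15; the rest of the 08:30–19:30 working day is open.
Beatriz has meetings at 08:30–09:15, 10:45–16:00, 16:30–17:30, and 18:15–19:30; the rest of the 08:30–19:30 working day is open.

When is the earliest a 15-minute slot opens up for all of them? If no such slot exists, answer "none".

Mina free within 08:30–19:30: 08:30–11:15, 12:30–17:15, 17:30–19:30.
Noor free within 08:30–19:30: 10:30–12:30, 14:15–19:30.
Beatriz free within 08:30–19:30: 09:15–10:45, 16:00–16:30, 17:30–18:15.
Zheng ∩ Mina: 08:30–10:15, 14:00–15:15, 16:30–17:00, 17:30–19:30.
Zheng ∩ Mina ∩ Farrukh: 08:30–10:15, 14:00–14:30, 15:00–15:15, 16:30–17:00, 17:30–18:30.
Zheng ∩ Mina ∩ Farrukh ∩ Sven: 09:30–10:15, 14:00–14:15, 17:30–18:30.
Zheng ∩ Mina ∩ Farrukh ∩ Sven ∩ Noor: 17:30–18:30.
Zheng ∩ Mina ∩ Farrukh ∩ Sven ∩ Noor ∩ Beatriz: 17:30–18:15.
Windows ≥ 15 min: 17:30–18:15.
Earliest such window starts at 17:30.

17:30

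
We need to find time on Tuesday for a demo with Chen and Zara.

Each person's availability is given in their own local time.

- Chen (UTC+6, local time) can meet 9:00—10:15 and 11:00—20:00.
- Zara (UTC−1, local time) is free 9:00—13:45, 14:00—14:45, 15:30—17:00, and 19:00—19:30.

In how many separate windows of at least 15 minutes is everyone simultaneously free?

1

Chen → UTC: 03:00–04:15, 05:00–14:00.
Zara → UTC: 10:00–14:45, 15:00–15:45, 16:30–18:00, 20:00–20:30.
Chen ∩ Zara: 10:00–14:00.
Windows ≥ 15 min: 10:00–14:00.
That's 1 window.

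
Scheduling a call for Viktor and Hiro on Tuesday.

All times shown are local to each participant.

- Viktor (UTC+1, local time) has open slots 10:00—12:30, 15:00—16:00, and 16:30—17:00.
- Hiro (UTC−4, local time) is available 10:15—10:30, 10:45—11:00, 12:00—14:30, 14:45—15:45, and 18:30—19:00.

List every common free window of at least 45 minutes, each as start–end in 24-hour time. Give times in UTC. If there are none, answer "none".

none

Viktor → UTC: 09:00–11:30, 14:00–15:00, 15:30–16:00.
Hiro → UTC: 14:15–14:30, 14:45–15:00, 16:00–18:30, 18:45–19:45, 22:30–23:00.
Viktor ∩ Hiro: 14:15–14:30, 14:45–15:00.
Windows ≥ 45 min: (none).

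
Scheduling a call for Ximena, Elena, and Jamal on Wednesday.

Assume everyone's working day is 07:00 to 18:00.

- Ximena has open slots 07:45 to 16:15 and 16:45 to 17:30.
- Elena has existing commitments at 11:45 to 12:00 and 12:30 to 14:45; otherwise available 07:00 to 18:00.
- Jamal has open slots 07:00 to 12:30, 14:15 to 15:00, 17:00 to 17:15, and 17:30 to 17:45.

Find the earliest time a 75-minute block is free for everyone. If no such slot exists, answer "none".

07:45

Elena free within 07:00–18:00: 07:00–11:45, 12:00–12:30, 14:45–18:00.
Ximena ∩ Elena: 07:45–11:45, 12:00–12:30, 14:45–16:15, 16:45–17:30.
Ximena ∩ Elena ∩ Jamal: 07:45–11:45, 12:00–12:30, 14:45–15:00, 17:00–17:15.
Windows ≥ 75 min: 07:45–11:45.
Earliest such window starts at 07:45.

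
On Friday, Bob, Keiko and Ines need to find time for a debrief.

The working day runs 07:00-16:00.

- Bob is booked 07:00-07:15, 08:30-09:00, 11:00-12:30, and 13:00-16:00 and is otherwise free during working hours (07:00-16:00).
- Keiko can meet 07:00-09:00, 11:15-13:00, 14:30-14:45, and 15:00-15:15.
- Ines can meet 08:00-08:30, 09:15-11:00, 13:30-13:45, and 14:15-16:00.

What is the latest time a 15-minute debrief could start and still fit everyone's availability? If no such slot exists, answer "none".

08:15

Bob free within 07:00–16:00: 07:15–08:30, 09:00–11:00, 12:30–13:00.
Bob ∩ Keiko: 07:15–08:30, 12:30–13:00.
Bob ∩ Keiko ∩ Ines: 08:00–08:30.
Windows ≥ 15 min: 08:00–08:30.
Latest start in the last window 08:00–08:30 is 08:30 − 15 min = 08:15.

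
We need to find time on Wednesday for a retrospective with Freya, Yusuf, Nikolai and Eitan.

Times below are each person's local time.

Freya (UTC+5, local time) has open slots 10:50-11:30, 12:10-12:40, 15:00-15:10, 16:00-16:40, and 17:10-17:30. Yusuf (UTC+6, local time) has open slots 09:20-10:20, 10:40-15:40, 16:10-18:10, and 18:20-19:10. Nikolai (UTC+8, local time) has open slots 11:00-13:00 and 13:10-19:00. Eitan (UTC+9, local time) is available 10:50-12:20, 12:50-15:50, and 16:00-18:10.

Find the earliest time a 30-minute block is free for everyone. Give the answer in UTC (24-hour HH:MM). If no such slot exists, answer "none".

Freya → UTC: 05:50–06:30, 07:10–07:40, 10:00–10:10, 11:00–11:40, 12:10–12:30.
Yusuf → UTC: 03:20–04:20, 04:40–09:40, 10:10–12:10, 12:20–13:10.
Nikolai → UTC: 03:00–05:00, 05:10–11:00.
Eitan → UTC: 01:50–03:20, 03:50–06:50, 07:00–09:10.
Freya ∩ Yusuf: 05:50–06:30, 07:10–07:40, 11:00–11:40, 12:20–12:30.
Freya ∩ Yusuf ∩ Nikolai: 05:50–06:30, 07:10–07:40.
Freya ∩ Yusuf ∩ Nikolai ∩ Eitan: 05:50–06:30, 07:10–07:40.
Windows ≥ 30 min: 05:50–06:30, 07:10–07:40.
Earliest such window starts at 05:50.

05:50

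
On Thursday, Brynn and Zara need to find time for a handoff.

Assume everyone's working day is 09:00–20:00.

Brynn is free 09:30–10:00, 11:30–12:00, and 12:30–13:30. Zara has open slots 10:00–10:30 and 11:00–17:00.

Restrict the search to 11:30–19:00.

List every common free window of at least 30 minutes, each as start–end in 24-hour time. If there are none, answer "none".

Brynn ∩ Zara: 11:30–12:00, 12:30–13:30.
Restricted to 11:30–19:00: 11:30–12:00, 12:30–13:30.
Windows ≥ 30 min: 11:30–12:00, 12:30–13:30.

11:30–12:00, 12:30–13:30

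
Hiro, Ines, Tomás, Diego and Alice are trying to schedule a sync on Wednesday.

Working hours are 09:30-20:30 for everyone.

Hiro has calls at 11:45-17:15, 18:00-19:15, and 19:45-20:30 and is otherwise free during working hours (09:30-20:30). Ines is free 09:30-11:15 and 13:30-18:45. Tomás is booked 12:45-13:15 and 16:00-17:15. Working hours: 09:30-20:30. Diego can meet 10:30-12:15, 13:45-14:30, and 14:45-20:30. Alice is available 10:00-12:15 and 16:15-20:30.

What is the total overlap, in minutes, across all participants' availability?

Hiro free within 09:30–20:30: 09:30–11:45, 17:15–18:00, 19:15–19:45.
Tomás free within 09:30–20:30: 09:30–12:45, 13:15–16:00, 17:15–20:30.
Hiro ∩ Ines: 09:30–11:15, 17:15–18:00.
Hiro ∩ Ines ∩ Tomás: 09:30–11:15, 17:15–18:00.
Hiro ∩ Ines ∩ Tomás ∩ Diego: 10:30–11:15, 17:15–18:00.
Hiro ∩ Ines ∩ Tomás ∩ Diego ∩ Alice: 10:30–11:15, 17:15–18:00.
Total common minutes: 45 + 45 = 90.

90 minutes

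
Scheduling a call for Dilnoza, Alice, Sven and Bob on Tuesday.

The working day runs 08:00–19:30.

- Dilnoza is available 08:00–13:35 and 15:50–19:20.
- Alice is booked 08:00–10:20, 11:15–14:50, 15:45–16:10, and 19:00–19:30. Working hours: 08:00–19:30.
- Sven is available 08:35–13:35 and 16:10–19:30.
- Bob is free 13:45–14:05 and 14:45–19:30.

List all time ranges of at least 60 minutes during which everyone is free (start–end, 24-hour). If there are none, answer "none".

Alice free within 08:00–19:30: 10:20–11:15, 14:50–15:45, 16:10–19:00.
Dilnoza ∩ Alice: 10:20–11:15, 16:10–19:00.
Dilnoza ∩ Alice ∩ Sven: 10:20–11:15, 16:10–19:00.
Dilnoza ∩ Alice ∩ Sven ∩ Bob: 16:10–19:00.
Windows ≥ 60 min: 16:10–19:00.

16:10–19:00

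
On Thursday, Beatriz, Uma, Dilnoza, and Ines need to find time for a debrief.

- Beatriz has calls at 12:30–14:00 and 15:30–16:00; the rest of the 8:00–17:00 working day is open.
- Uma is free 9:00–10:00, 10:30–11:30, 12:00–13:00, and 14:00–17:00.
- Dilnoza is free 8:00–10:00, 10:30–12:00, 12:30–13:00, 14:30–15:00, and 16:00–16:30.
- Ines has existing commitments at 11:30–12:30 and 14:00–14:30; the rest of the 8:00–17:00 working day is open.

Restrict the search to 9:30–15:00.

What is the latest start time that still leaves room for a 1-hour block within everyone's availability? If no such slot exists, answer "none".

Beatriz free within 08:00–17:00: 08:00–12:30, 14:00–15:30, 16:00–17:00.
Ines free within 08:00–17:00: 08:00–11:30, 12:30–14:00, 14:30–17:00.
Beatriz ∩ Uma: 09:00–10:00, 10:30–11:30, 12:00–12:30, 14:00–15:30, 16:00–17:00.
Beatriz ∩ Uma ∩ Dilnoza: 09:00–10:00, 10:30–11:30, 14:30–15:00, 16:00–16:30.
Beatriz ∩ Uma ∩ Dilnoza ∩ Ines: 09:00–10:00, 10:30–11:30, 14:30–15:00, 16:00–16:30.
Restricted to 09:30–15:00: 09:30–10:00, 10:30–11:30, 14:30–15:00.
Windows ≥ 60 min: 10:30–11:30.
Latest start in the last window 10:30–11:30 is 11:30 − 60 min = 10:30.

10:30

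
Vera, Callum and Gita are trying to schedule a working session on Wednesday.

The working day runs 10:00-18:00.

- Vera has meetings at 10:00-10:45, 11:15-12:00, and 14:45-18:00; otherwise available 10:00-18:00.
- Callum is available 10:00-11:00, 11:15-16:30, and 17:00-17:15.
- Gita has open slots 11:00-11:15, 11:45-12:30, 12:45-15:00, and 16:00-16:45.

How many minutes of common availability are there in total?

150 minutes

Vera free within 10:00–18:00: 10:45–11:15, 12:00–14:45.
Vera ∩ Callum: 10:45–11:00, 12:00–14:45.
Vera ∩ Callum ∩ Gita: 12:00–12:30, 12:45–14:45.
Total common minutes: 30 + 120 = 150.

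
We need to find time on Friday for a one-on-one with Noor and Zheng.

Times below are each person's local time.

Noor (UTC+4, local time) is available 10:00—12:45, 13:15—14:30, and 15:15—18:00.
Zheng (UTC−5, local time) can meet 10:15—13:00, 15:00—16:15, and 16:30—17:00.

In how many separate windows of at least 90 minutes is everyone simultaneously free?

0

Noor → UTC: 06:00–08:45, 09:15–10:30, 11:15–14:00.
Zheng → UTC: 15:15–18:00, 20:00–21:15, 21:30–22:00.
Noor ∩ Zheng: (none).
Windows ≥ 90 min: (none).
That's 0 windows.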